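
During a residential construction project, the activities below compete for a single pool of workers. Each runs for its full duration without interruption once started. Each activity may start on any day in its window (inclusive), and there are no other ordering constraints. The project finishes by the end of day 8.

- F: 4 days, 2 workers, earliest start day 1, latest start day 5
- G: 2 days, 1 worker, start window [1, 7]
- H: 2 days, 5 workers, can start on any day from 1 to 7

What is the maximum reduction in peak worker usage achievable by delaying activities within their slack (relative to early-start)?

3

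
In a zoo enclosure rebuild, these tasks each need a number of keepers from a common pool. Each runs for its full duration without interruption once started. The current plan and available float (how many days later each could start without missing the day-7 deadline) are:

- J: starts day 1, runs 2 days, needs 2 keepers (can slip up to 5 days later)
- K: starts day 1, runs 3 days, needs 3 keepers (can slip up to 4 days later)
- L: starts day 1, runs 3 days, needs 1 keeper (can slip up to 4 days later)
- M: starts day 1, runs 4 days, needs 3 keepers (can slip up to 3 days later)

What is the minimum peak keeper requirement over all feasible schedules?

5

Early-start (J@1, K@1, L@1, M@1) gives peak 9: d1:9  d2:9  d3:7  d4:3  d5:0  d6:0  d7:0.
Shift L→3, M→4.
Schedule J@1, K@1, L@3, M@4: d1:5  d2:5  d3:4  d4:4  d5:4  d6:3  d7:3 — peak 5.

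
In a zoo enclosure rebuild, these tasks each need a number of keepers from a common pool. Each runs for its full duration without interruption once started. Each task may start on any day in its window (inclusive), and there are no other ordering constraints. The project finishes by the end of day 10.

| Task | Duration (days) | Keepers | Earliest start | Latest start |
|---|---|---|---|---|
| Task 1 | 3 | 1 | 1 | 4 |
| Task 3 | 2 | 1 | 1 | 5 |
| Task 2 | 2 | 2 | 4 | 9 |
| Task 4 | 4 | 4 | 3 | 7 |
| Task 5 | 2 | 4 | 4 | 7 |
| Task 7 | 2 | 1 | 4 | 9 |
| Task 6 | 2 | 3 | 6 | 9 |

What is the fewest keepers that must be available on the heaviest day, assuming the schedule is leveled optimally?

5

Early-start (Task 1@1, Task 3@1, Task 2@4, Task 4@3, Task 5@4, Task 7@4, Task 6@6) gives peak 11: d1:2  d2:2  d3:5  d4:11  d5:11  d6:7  d7:3  d8:0  d9:0  d10:0.
Shift Task 2→9, Task 5→7, Task 6→9.
Schedule Task 1@1, Task 3@1, Task 2@9, Task 4@3, Task 5@7, Task 7@4, Task 6@9: d1:2  d2:2  d3:5  d4:5  d5:5  d6:4  d7:4  d8:4  d9:5  d10:5 — peak 5.
Total keeper-days = 41 over 10 days ⇒ peak ≥ ⌈41/10⌉ = 5, so 5 is optimal.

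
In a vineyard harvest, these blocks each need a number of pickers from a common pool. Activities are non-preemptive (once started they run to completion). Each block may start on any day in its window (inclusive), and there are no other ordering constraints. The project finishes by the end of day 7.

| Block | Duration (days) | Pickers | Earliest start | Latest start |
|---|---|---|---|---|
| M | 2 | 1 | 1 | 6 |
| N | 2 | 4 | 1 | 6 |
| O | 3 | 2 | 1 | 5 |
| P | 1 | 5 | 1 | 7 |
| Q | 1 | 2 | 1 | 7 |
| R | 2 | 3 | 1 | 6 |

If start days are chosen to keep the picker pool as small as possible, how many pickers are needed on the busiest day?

5

Early-start (M@1, N@1, O@1, P@1, Q@1, R@1) gives peak 17: d1:17  d2:10  d3:2  d4:0  d5:0  d6:0  d7:0.
Shift O→3, P→6, Q→3, R→4.
Schedule M@1, N@1, O@3, P@6, Q@3, R@4: d1:5  d2:5  d3:4  d4:5  d5:5  d6:5  d7:0 — peak 5.
Total picker-days = 29 over 7 days ⇒ peak ≥ ⌈29/7⌉ = 5, so 5 is optimal.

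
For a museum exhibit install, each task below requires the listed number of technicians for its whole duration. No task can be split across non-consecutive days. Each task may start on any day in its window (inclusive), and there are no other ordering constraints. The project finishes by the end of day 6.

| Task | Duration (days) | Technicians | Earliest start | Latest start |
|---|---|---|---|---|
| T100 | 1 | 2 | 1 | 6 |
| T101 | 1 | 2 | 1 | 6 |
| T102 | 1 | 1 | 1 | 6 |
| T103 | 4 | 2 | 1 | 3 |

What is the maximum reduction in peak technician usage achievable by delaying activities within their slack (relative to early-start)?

4

Early-start peak: d1:7  d2:2  d3:2  d4:2  d5:0  d6:0 ⇒ 7.
Leveled (T100@1, T101@2, T102@1, T103@3): d1:3  d2:2  d3:2  d4:2  d5:2  d6:2 ⇒ 3.
Reduction 7 − 3 = 4.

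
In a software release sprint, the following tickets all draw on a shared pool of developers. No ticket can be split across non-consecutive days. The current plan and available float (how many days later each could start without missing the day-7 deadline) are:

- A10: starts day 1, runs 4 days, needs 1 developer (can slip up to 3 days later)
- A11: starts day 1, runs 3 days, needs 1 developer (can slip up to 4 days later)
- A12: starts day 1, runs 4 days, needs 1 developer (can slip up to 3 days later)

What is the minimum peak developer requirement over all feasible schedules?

Early-start (A10@1, A11@1, A12@1) gives peak 3: d1:3  d2:3  d3:3  d4:2  d5:0  d6:0  d7:0.
Shift A12→4.
Schedule A10@1, A11@1, A12@4: d1:2  d2:2  d3:2  d4:2  d5:1  d6:1  d7:1 — peak 2.
Total developer-days = 11 over 7 days ⇒ peak ≥ ⌈11/7⌉ = 2, so 2 is optimal.

2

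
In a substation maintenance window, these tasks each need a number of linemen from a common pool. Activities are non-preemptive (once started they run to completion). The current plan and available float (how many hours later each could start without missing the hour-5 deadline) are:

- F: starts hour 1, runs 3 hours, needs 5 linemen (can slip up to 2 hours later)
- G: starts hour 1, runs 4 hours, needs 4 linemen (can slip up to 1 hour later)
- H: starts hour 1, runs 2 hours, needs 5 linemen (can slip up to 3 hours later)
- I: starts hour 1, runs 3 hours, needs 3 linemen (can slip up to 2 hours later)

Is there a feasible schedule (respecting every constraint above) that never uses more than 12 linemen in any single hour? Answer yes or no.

Schedule F@1, G@1, H@4, I@1: h1:12  h2:12  h3:12  h4:9  h5:5 — peak 12 ≤ 12.

yes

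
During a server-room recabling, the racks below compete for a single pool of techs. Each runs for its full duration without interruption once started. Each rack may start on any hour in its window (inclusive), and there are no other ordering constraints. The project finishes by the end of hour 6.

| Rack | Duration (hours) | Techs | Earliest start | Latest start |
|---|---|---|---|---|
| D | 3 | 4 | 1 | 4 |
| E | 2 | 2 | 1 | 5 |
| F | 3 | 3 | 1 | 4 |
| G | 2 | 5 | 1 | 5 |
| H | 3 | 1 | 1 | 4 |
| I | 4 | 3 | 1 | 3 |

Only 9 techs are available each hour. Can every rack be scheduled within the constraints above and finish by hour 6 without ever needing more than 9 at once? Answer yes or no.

Schedule D@1, E@1, F@4, G@5, H@3, I@1: h1:9  h2:9  h3:8  h4:7  h5:9  h6:8 — peak 9 ≤ 9.

yes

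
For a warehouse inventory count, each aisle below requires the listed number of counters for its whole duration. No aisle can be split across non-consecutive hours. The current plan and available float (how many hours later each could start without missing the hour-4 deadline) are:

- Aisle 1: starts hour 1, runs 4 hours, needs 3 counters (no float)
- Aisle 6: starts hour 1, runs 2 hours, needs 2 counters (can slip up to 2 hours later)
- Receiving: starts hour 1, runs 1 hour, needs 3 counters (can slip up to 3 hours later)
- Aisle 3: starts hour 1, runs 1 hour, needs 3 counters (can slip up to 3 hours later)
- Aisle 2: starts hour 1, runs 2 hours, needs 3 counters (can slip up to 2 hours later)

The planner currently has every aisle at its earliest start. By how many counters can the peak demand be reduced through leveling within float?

6

Early-start peak: h1:14  h2:8  h3:3  h4:3 ⇒ 14.
Leveled (Aisle 1@1, Aisle 6@1, Receiving@1, Aisle 3@2, Aisle 2@3): h1:8  h2:8  h3:6  h4:6 ⇒ 8.
Reduction 14 − 8 = 6.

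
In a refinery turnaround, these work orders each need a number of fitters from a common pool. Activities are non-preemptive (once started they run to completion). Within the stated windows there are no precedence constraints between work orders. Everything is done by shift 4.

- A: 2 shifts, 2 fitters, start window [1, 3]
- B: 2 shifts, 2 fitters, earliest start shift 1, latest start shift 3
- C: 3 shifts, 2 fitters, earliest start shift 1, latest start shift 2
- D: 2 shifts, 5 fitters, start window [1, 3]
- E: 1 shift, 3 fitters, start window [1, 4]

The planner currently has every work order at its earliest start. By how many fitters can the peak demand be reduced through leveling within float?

7

Early-start peak: s1:14  s2:11  s3:2  s4:0 ⇒ 14.
Leveled (A@1, B@1, C@2, D@3, E@1): s1:7  s2:6  s3:7  s4:7 ⇒ 7.
Reduction 14 − 7 = 7.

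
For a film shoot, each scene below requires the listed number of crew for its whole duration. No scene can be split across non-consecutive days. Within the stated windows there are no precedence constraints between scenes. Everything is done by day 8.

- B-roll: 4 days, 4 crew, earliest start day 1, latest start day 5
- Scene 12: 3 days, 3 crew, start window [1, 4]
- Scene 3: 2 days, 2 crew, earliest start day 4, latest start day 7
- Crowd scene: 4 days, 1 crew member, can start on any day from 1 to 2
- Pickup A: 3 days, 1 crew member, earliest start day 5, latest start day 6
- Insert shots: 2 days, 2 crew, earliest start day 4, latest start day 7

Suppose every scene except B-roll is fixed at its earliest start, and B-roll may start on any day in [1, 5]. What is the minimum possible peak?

9

B-roll@1: d1:8  d2:8  d3:8  d4:9  d5:5  d6:1  d7:1  d8:0 → peak 9
B-roll@2: d1:4  d2:8  d3:8  d4:9  d5:9  d6:1  d7:1  d8:0 → peak 9
B-roll@3: d1:4  d2:4  d3:8  d4:9  d5:9  d6:5  d7:1  d8:0 → peak 9
B-roll@4: d1:4  d2:4  d3:4  d4:9  d5:9  d6:5  d7:5  d8:0 → peak 9
B-roll@5: d1:4  d2:4  d3:4  d4:5  d5:9  d6:5  d7:5  d8:4 → peak 9
Best is B-roll@1, peak 9.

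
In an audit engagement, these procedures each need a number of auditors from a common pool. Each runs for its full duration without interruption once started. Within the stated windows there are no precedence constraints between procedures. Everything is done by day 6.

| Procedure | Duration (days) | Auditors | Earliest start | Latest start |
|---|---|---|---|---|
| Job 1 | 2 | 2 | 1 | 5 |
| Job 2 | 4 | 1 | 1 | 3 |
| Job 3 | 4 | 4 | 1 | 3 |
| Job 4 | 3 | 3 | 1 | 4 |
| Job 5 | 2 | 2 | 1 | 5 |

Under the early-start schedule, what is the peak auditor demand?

12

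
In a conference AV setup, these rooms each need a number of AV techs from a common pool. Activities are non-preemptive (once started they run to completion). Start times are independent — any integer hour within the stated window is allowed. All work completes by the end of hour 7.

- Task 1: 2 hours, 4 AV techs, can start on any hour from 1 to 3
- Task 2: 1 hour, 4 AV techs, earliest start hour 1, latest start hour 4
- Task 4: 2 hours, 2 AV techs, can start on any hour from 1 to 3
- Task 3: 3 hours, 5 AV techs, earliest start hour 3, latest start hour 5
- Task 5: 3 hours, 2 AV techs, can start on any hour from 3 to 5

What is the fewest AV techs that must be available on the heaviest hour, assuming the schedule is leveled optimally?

Early-start (Task 1@1, Task 2@1, Task 4@1, Task 3@3, Task 5@3) gives peak 10: h1:10  h2:6  h3:7  h4:7  h5:7  h6:0  h7:0.
Shift Task 2→3, Task 3→4.
Schedule Task 1@1, Task 2@3, Task 4@1, Task 3@4, Task 5@3: h1:6  h2:6  h3:6  h4:7  h5:7  h6:5  h7:0 — peak 7.

7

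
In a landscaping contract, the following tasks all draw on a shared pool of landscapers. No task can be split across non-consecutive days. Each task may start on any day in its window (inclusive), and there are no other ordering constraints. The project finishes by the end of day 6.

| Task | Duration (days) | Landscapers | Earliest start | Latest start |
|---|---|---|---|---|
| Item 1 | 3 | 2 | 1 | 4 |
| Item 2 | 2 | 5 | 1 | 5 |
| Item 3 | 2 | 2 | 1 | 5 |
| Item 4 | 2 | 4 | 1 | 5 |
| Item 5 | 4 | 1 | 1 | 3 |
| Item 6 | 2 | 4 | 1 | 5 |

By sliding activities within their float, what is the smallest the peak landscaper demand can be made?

Early-start (Item 1@1, Item 2@1, Item 3@1, Item 4@1, Item 5@1, Item 6@1) gives peak 18: d1:18  d2:18  d3:3  d4:1  d5:0  d6:0.
Shift Item 3→4, Item 4→3, Item 5→3, Item 6→5.
Schedule Item 1@1, Item 2@1, Item 3@4, Item 4@3, Item 5@3, Item 6@5: d1:7  d2:7  d3:7  d4:7  d5:7  d6:5 — peak 7.
Total landscaper-days = 40 over 6 days ⇒ peak ≥ ⌈40/6⌉ = 7, so 7 is optimal.

7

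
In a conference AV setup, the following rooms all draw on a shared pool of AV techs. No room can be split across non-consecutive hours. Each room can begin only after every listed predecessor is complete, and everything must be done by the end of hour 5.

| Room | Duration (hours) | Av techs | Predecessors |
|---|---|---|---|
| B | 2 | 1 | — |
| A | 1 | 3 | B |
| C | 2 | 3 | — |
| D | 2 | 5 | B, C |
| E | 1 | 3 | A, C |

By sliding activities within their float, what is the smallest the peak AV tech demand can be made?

Schedule B@1, A@3, C@1, D@3, E@4: h1:4  h2:4  h3:8  h4:8  h5:0 — peak 8.
No arrangement of the 11 feasible schedules does better.

8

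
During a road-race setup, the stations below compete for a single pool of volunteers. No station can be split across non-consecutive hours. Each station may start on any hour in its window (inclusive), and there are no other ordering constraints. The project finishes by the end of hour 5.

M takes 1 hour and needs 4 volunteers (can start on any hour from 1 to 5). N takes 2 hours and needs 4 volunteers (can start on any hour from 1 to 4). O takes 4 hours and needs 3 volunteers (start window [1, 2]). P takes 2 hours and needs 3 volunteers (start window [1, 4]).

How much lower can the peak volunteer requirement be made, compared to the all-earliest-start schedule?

7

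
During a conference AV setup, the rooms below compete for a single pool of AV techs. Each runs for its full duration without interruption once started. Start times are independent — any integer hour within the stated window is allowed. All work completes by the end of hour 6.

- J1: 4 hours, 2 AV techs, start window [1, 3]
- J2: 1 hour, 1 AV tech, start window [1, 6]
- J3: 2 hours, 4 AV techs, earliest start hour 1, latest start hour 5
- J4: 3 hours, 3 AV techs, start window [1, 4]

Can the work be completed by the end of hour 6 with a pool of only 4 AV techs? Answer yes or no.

Total AV tech-hours = 26; over 6 hours the average is 26/6 > 4, so some hour must exceed 4.

no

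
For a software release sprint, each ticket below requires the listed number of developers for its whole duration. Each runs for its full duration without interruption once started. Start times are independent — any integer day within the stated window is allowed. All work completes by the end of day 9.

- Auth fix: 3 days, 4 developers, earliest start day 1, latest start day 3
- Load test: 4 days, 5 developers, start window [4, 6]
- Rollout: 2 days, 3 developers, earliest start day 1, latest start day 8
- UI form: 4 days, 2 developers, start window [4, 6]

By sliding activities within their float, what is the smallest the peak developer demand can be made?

Schedule Auth fix@1, Load test@4, Rollout@1, UI form@4: d1:7  d2:7  d3:4  d4:7  d5:7  d6:7  d7:7  d8:0  d9:0 — peak 7.

7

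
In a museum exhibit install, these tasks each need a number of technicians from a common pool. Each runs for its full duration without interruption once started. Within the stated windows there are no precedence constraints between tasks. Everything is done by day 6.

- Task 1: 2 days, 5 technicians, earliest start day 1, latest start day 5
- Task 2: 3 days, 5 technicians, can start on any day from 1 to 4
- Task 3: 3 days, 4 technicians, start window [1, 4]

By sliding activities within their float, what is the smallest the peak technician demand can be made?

Early-start (Task 1@1, Task 2@1, Task 3@1) gives peak 14: d1:14  d2:14  d3:9  d4:0  d5:0  d6:0.
Shift Task 2→3.
Schedule Task 1@1, Task 2@3, Task 3@1: d1:9  d2:9  d3:9  d4:5  d5:5  d6:0 — peak 9.

9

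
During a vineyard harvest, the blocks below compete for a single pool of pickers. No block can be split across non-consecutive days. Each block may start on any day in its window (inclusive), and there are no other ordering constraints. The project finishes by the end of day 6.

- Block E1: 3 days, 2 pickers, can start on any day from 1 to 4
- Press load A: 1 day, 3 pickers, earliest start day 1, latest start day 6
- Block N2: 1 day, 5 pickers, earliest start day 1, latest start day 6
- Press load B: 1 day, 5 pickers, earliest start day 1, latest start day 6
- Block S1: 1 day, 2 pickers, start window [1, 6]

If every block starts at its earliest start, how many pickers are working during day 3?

2

At early start, day 3 has: Block E1.
Demand: 2 = 2.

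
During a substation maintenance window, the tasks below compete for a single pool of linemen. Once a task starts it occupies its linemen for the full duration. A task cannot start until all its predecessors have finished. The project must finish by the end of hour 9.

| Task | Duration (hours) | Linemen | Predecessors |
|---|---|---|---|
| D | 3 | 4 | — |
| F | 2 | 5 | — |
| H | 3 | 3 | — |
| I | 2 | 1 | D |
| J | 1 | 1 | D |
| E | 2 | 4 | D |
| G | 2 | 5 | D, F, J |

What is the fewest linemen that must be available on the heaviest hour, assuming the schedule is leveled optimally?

7

Early-start (D@1, F@1, H@1, I@4, J@4, E@4, G@5) gives peak 12: h1:12  h2:12  h3:7  h4:6  h5:10  h6:5  h7:0  h8:0  h9:0.
Shift F→4, E→6, G→8.
Schedule D@1, F@4, H@1, I@4, J@4, E@6, G@8: h1:7  h2:7  h3:7  h4:7  h5:6  h6:4  h7:4  h8:5  h9:5 — peak 7.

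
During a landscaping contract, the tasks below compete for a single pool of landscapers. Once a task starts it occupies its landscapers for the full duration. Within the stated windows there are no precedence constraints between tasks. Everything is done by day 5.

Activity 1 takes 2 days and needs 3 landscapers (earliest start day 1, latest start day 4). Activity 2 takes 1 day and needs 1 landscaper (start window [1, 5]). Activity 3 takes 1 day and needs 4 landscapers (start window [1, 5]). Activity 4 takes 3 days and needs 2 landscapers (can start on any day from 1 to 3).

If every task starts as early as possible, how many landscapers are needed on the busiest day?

Early-start schedule: Activity 1@1, Activity 2@1, Activity 3@1, Activity 4@1.
Load per day: day 1: 10, day 2: 5, day 3: 2, day 4: 0, day 5: 0.
Peak is 10.

10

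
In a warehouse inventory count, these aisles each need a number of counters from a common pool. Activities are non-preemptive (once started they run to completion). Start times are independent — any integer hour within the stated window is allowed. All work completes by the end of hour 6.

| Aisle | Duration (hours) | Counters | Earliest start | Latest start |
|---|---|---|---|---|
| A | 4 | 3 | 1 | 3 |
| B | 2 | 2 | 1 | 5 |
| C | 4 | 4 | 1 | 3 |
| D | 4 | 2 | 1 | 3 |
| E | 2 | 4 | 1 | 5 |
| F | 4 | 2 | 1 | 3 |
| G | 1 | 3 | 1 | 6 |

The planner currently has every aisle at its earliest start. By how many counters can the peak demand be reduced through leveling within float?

Early-start peak: h1:20  h2:17  h3:11  h4:11  h5:0  h6:0 ⇒ 20.
Leveled (A@1, B@1, C@1, D@1, E@5, F@3, G@5): h1:11  h2:11  h3:11  h4:11  h5:9  h6:6 ⇒ 11.
Reduction 20 − 11 = 9.

9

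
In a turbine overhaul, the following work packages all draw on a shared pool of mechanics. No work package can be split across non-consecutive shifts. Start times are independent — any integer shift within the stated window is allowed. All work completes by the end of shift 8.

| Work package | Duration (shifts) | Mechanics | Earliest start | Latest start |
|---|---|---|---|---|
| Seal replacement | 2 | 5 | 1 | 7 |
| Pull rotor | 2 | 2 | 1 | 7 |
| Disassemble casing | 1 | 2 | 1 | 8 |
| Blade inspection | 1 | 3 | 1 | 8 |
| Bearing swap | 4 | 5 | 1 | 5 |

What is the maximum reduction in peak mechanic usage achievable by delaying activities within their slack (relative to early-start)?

12

Early-start peak: s1:17  s2:12  s3:5  s4:5  s5:0  s6:0  s7:0  s8:0 ⇒ 17.
Leveled (Seal replacement@1, Pull rotor@3, Disassemble casing@3, Blade inspection@4, Bearing swap@5): s1:5  s2:5  s3:4  s4:5  s5:5  s6:5  s7:5  s8:5 ⇒ 5.
Reduction 17 − 5 = 12.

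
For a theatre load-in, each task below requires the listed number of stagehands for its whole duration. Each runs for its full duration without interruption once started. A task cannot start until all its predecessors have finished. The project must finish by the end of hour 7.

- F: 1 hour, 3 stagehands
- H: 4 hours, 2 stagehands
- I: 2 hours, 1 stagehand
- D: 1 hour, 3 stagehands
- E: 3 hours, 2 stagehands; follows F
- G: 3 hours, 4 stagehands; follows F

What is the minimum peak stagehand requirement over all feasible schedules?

Early-start (F@1, H@1, I@1, D@1, E@2, G@2) gives peak 9: h1:9  h2:9  h3:8  h4:8  h5:0  h6:0  h7:0.
Shift D→2, E→3, G→5.
Schedule F@1, H@1, I@1, D@2, E@3, G@5: h1:6  h2:6  h3:4  h4:4  h5:6  h6:4  h7:4 — peak 6.

6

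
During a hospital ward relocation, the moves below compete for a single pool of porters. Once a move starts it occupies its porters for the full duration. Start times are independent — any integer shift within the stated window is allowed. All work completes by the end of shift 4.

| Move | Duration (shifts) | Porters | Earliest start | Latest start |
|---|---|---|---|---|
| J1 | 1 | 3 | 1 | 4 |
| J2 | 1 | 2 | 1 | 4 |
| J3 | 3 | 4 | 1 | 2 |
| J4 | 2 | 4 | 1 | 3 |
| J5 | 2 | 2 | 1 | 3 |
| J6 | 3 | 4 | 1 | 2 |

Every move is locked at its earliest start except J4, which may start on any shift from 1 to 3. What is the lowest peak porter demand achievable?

15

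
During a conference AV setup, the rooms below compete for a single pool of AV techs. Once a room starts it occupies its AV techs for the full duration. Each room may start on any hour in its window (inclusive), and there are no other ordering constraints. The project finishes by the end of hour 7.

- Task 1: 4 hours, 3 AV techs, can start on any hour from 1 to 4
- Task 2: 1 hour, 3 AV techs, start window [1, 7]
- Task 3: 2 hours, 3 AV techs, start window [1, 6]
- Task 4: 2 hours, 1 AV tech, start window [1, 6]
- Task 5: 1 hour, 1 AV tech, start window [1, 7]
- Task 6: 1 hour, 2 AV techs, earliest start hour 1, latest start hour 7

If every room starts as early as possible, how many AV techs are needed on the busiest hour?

13

Early-start schedule: Task 1@1, Task 2@1, Task 3@1, Task 4@1, Task 5@1, Task 6@1.
Load per hour: hour 1: 13, hour 2: 7, hour 3: 3, hour 4: 3, hour 5: 0, hour 6: 0, hour 7: 0.
Peak is 13.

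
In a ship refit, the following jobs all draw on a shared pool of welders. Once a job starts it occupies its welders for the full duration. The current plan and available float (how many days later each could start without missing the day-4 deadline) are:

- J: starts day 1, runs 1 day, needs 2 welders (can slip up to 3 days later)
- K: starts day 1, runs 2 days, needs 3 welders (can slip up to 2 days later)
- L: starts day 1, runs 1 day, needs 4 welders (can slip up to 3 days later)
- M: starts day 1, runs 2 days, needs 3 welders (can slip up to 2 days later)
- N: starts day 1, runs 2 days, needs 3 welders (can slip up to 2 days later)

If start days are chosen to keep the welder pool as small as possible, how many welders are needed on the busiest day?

7

Early-start (J@1, K@1, L@1, M@1, N@1) gives peak 15: d1:15  d2:9  d3:0  d4:0.
Shift L→2, M→3, N→3.
Schedule J@1, K@1, L@2, M@3, N@3: d1:5  d2:7  d3:6  d4:6 — peak 7.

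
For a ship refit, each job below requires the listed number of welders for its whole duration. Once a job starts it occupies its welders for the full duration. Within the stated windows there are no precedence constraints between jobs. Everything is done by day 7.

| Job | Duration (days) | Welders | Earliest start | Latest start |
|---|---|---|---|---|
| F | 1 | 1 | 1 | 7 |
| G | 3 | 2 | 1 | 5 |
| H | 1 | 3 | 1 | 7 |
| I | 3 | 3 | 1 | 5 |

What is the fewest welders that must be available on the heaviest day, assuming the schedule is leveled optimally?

3

Early-start (F@1, G@1, H@1, I@1) gives peak 9: d1:9  d2:5  d3:5  d4:0  d5:0  d6:0  d7:0.
Shift H→4, I→5.
Schedule F@1, G@1, H@4, I@5: d1:3  d2:2  d3:2  d4:3  d5:3  d6:3  d7:3 — peak 3.
Total welder-days = 19 over 7 days ⇒ peak ≥ ⌈19/7⌉ = 3, so 3 is optimal.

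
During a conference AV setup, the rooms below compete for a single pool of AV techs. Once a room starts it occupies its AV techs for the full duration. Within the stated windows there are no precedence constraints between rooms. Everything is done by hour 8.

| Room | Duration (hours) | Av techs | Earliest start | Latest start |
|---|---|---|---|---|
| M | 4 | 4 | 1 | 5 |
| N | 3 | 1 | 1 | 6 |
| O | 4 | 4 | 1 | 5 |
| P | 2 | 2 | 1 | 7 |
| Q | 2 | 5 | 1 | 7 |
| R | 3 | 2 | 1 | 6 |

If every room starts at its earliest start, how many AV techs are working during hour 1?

18

At early start, hour 1 has: M, N, O, P, Q, R.
Demand: 4 + 1 + 4 + 2 + 5 + 2 = 18.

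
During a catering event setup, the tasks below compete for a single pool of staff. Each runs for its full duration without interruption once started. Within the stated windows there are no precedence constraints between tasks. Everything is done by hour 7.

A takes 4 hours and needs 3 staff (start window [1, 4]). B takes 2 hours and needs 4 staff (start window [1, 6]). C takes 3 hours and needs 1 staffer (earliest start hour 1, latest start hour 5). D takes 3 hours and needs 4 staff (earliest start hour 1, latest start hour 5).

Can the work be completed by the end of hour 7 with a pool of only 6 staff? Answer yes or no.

no

The minimum achievable peak is 7; 6 < 7, so no feasible schedule stays within the cap.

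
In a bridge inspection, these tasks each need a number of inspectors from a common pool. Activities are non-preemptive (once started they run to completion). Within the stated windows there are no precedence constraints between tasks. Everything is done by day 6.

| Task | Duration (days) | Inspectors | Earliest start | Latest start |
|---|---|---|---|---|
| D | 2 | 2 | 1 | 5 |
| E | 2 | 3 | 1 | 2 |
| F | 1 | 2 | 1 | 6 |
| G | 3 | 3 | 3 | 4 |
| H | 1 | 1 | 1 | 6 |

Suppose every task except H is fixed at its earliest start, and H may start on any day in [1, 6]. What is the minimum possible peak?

H@1: d1:8  d2:5  d3:3  d4:3  d5:3  d6:0 → peak 8
H@2: d1:7  d2:6  d3:3  d4:3  d5:3  d6:0 → peak 7
H@3: d1:7  d2:5  d3:4  d4:3  d5:3  d6:0 → peak 7
H@4: d1:7  d2:5  d3:3  d4:4  d5:3  d6:0 → peak 7
H@5: d1:7  d2:5  d3:3  d4:3  d5:4  d6:0 → peak 7
H@6: d1:7  d2:5  d3:3  d4:3  d5:3  d6:1 → peak 7
Best is H@2, peak 7.

7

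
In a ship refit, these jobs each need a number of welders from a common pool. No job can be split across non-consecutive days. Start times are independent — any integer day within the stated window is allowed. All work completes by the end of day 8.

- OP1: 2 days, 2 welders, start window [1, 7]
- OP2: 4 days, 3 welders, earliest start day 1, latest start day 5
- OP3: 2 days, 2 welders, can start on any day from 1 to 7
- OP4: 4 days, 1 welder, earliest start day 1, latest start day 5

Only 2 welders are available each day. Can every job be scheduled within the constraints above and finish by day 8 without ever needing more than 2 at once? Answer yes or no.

no

Total welder-days = 24; over 8 days the average is 24/8 > 2, so some day must exceed 2.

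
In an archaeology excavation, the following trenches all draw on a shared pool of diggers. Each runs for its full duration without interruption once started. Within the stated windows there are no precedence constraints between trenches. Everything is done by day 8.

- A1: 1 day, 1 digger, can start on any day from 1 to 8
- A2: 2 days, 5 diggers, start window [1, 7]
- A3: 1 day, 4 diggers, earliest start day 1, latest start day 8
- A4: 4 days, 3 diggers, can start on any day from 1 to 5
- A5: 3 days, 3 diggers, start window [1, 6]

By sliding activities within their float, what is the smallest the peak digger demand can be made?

Early-start (A1@1, A2@1, A3@1, A4@1, A5@1) gives peak 16: d1:16  d2:11  d3:6  d4:3  d5:0  d6:0  d7:0  d8:0.
Shift A3→3, A4→4, A5→4.
Schedule A1@1, A2@1, A3@3, A4@4, A5@4: d1:6  d2:5  d3:4  d4:6  d5:6  d6:6  d7:3  d8:0 — peak 6.

6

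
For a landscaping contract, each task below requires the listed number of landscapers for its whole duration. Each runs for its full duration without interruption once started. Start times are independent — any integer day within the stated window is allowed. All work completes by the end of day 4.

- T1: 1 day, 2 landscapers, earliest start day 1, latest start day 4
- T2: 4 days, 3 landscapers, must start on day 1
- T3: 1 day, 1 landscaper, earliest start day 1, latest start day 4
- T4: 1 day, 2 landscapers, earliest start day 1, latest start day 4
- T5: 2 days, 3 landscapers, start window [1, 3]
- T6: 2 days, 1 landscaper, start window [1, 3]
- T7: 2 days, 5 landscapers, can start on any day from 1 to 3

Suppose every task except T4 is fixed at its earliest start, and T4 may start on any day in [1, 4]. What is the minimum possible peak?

15

T4@1: d1:17  d2:12  d3:3  d4:3 → peak 17
T4@2: d1:15  d2:14  d3:3  d4:3 → peak 15
T4@3: d1:15  d2:12  d3:5  d4:3 → peak 15
T4@4: d1:15  d2:12  d3:3  d4:5 → peak 15
Best is T4@2, peak 15.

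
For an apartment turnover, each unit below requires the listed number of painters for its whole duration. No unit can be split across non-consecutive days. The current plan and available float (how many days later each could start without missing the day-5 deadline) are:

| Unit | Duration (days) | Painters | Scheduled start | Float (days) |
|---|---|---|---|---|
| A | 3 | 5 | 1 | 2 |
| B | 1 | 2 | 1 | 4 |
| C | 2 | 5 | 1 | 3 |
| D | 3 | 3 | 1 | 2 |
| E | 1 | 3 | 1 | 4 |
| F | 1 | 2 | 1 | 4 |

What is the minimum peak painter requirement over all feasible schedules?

Early-start (A@1, B@1, C@1, D@1, E@1, F@1) gives peak 20: d1:20  d2:13  d3:8  d4:0  d5:0.
Shift C→4, D→2, E→5.
Schedule A@1, B@1, C@4, D@2, E@5, F@1: d1:9  d2:8  d3:8  d4:8  d5:8 — peak 9.
Total painter-days = 41 over 5 days ⇒ peak ≥ ⌈41/5⌉ = 9, so 9 is optimal.

9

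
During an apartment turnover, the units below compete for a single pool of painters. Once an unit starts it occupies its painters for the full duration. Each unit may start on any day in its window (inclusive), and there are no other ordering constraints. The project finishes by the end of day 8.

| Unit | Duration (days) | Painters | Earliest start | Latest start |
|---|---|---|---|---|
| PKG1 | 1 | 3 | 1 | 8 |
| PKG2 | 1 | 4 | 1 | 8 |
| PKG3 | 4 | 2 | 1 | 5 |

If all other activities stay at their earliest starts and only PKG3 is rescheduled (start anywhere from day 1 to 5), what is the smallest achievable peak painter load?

PKG3@1: d1:9  d2:2  d3:2  d4:2  d5:0  d6:0  d7:0  d8:0 → peak 9
PKG3@2: d1:7  d2:2  d3:2  d4:2  d5:2  d6:0  d7:0  d8:0 → peak 7
PKG3@3: d1:7  d2:0  d3:2  d4:2  d5:2  d6:2  d7:0  d8:0 → peak 7
PKG3@4: d1:7  d2:0  d3:0  d4:2  d5:2  d6:2  d7:2  d8:0 → peak 7
PKG3@5: d1:7  d2:0  d3:0  d4:0  d5:2  d6:2  d7:2  d8:2 → peak 7
Best is PKG3@2, peak 7.

7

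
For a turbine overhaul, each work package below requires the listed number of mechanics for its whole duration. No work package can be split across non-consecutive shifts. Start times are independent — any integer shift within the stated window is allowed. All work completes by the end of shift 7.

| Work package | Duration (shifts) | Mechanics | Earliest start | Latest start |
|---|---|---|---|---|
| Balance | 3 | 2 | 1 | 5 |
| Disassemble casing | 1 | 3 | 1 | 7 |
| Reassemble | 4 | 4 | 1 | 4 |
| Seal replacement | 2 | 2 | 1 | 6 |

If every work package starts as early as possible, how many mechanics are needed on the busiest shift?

11

Early-start schedule: Balance@1, Disassemble casing@1, Reassemble@1, Seal replacement@1.
Load per shift: shift 1: 11, shift 2: 8, shift 3: 6, shift 4: 4, shift 5: 0, shift 6: 0, shift 7: 0.
Peak is 11.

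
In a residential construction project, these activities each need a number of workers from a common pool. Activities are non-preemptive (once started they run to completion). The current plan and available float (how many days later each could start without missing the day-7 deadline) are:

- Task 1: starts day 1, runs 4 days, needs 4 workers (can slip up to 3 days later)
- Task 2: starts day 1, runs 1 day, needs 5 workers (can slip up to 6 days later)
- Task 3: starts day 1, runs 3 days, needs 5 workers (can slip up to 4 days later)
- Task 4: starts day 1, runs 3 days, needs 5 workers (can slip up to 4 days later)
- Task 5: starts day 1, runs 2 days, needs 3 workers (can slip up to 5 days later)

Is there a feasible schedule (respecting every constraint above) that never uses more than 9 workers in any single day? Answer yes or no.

yes

Schedule Task 1@1, Task 2@1, Task 3@2, Task 4@5, Task 5@5: d1:9  d2:9  d3:9  d4:9  d5:8  d6:8  d7:5 — peak 9 ≤ 9.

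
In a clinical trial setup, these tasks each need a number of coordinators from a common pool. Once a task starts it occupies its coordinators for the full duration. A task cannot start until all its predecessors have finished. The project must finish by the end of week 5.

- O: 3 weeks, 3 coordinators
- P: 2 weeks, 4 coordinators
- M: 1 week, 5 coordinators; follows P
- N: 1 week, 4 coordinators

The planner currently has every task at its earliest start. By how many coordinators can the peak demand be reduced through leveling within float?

4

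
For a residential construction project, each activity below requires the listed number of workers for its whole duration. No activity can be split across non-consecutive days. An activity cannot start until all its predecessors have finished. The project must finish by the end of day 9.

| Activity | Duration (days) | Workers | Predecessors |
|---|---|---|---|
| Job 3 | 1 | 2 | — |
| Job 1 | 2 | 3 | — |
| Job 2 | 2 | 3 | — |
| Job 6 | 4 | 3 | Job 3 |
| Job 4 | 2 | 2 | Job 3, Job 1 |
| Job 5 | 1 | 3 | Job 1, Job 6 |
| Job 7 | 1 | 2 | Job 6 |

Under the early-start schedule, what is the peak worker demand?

Early-start schedule: Job 3@1, Job 1@1, Job 2@1, Job 6@2, Job 4@3, Job 5@6, Job 7@6.
Load per day: day 1: 8, day 2: 9, day 3: 5, day 4: 5, day 5: 3, day 6: 5, day 7: 0, day 8: 0, day 9: 0.
Peak is 9.

9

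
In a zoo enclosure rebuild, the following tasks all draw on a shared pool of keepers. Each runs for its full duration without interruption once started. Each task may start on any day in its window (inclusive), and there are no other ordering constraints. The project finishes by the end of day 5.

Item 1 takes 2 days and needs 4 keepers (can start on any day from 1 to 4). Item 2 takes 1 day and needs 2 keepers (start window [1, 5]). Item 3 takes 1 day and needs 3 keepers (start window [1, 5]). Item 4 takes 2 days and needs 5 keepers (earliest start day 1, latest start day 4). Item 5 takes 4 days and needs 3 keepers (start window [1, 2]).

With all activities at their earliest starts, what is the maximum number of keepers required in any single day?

Early-start schedule: Item 1@1, Item 2@1, Item 3@1, Item 4@1, Item 5@1.
Load per day: day 1: 17, day 2: 12, day 3: 3, day 4: 3, day 5: 0.
Peak is 17.

17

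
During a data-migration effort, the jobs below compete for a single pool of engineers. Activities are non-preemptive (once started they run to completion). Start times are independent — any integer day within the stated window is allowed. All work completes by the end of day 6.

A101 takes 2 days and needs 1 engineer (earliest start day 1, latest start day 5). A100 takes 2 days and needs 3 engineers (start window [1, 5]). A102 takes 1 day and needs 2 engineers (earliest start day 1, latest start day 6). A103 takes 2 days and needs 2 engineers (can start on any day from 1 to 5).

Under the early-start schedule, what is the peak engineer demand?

8

Early-start schedule: A101@1, A100@1, A102@1, A103@1.
Load per day: day 1: 8, day 2: 6, day 3: 0, day 4: 0, day 5: 0, day 6: 0.
Peak is 8.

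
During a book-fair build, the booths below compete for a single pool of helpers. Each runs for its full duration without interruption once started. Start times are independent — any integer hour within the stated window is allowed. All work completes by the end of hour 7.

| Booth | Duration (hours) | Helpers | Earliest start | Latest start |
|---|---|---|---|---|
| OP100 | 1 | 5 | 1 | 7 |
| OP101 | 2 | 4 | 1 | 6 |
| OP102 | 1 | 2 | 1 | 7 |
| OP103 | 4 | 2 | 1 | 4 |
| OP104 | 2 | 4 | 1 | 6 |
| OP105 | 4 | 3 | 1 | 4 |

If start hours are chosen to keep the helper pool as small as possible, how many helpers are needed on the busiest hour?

7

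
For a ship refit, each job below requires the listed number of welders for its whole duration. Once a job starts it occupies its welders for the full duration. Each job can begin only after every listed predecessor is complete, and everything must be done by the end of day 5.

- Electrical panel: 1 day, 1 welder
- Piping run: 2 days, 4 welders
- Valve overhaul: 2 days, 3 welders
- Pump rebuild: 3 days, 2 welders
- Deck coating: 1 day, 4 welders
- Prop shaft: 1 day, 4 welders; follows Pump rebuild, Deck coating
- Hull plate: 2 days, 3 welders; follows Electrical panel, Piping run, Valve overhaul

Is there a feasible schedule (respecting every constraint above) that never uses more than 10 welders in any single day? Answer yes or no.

yes

Schedule Electrical panel@1, Piping run@1, Valve overhaul@1, Pump rebuild@2, Deck coating@3, Prop shaft@5, Hull plate@3: d1:8  d2:9  d3:9  d4:5  d5:4 — peak 9 ≤ 10.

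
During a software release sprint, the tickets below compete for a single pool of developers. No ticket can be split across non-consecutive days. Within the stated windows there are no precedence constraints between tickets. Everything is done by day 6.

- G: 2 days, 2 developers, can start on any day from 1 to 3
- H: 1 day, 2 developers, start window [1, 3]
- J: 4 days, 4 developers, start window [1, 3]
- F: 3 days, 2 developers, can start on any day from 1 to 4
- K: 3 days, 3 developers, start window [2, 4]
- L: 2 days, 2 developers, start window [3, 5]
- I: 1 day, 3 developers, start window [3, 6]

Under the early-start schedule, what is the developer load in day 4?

9

At early start, day 4 has: J, K, L.
Demand: 4 + 3 + 2 = 9.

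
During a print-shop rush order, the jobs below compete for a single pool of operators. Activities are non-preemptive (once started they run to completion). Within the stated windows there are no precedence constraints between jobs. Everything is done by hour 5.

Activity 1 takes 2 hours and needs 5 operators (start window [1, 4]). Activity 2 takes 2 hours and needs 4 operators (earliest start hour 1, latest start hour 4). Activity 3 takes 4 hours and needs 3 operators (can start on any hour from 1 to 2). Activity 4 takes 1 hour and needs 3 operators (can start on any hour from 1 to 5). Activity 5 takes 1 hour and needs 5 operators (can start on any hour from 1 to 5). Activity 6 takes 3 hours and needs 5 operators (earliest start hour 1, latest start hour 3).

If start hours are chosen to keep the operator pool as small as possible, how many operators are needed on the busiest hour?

12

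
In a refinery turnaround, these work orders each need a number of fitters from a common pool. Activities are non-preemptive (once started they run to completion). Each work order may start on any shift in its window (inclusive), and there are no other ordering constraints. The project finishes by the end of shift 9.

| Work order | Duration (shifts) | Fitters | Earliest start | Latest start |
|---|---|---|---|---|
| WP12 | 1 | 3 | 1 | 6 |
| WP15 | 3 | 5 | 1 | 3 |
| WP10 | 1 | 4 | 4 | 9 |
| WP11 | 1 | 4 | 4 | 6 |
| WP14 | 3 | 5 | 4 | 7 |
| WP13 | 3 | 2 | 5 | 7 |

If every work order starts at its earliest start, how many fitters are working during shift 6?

7

At early start, shift 6 has: WP14, WP13.
Demand: 5 + 2 = 7.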